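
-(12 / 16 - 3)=9 / 4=2.25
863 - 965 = -102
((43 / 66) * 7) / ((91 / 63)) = 903 / 286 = 3.16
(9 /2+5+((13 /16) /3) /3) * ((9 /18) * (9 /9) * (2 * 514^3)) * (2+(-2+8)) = 93767651732 /9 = 10418627970.22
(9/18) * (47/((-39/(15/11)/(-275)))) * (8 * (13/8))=5875/2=2937.50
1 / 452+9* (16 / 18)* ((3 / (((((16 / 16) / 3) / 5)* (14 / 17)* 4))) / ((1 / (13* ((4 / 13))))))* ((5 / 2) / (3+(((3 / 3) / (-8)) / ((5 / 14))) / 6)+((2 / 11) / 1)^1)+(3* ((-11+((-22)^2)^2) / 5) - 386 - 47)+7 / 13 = 22450501890781 / 159715556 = 140565.53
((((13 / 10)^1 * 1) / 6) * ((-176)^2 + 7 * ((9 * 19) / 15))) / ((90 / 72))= 2018627 / 375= 5383.01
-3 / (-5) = 3 / 5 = 0.60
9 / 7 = 1.29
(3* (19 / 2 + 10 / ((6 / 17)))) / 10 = 11.35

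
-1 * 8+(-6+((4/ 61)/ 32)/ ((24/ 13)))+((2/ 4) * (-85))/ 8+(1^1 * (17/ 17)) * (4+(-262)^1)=-3247871/ 11712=-277.31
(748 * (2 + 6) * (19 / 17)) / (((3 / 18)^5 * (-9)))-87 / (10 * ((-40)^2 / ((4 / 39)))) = -300478464029 / 52000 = -5778432.00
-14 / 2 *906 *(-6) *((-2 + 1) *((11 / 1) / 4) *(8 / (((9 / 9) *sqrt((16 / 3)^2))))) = -313929 / 2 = -156964.50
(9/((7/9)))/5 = 2.31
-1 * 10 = -10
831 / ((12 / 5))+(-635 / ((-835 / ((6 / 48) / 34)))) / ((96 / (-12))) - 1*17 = 119646689 / 363392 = 329.25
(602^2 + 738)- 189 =362953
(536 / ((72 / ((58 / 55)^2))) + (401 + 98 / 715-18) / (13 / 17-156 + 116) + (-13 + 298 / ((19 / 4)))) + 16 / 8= 50.25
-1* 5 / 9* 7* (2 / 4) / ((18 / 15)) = -175 / 108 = -1.62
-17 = -17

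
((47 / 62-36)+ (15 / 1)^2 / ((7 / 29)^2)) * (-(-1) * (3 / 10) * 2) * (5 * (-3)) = -104623965 / 3038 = -34438.43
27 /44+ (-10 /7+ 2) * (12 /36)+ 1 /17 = 0.86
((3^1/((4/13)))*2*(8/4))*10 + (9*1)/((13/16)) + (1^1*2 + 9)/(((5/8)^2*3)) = 400202/975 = 410.46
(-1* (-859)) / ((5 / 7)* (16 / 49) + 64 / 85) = 871.04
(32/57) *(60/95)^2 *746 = 1145856/6859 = 167.06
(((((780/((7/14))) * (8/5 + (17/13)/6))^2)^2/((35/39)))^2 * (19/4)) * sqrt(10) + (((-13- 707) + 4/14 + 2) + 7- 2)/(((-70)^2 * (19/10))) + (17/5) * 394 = 78043465712081772992479130000.00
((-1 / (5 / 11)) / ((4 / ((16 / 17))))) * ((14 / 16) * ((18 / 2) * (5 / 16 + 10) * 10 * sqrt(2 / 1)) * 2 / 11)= -10395 * sqrt(2) / 136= -108.09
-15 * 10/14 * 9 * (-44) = 29700/7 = 4242.86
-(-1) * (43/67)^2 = 1849/4489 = 0.41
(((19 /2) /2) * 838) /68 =7961 /136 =58.54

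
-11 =-11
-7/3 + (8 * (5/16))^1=1/6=0.17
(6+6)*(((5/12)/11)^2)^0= 12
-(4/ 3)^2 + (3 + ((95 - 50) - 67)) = -187/ 9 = -20.78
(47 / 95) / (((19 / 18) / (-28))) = -23688 / 1805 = -13.12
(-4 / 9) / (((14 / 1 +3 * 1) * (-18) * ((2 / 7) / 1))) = 7 / 1377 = 0.01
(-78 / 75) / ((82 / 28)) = -364 / 1025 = -0.36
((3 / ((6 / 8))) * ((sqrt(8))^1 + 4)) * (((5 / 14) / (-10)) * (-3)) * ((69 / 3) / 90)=0.75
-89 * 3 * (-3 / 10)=801 / 10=80.10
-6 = -6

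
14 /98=1 /7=0.14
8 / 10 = 4 / 5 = 0.80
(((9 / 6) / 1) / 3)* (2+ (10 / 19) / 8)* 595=93415 / 152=614.57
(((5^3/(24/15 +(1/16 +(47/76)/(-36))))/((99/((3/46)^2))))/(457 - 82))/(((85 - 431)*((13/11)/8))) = -1140/6694560067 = -0.00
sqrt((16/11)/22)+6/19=0.57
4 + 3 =7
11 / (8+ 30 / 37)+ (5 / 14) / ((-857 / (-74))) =2501903 / 1955674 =1.28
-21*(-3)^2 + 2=-187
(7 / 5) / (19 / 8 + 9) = 8 / 65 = 0.12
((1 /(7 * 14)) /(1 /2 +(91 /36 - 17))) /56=-9 /690116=-0.00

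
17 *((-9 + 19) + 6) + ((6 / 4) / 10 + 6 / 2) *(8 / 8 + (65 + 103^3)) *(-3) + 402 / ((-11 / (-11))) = -206524397 / 20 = -10326219.85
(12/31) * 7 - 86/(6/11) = -14411/93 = -154.96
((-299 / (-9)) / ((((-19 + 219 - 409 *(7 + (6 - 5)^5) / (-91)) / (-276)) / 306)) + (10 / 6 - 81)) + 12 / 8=-96375185 / 8052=-11969.10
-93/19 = -4.89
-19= -19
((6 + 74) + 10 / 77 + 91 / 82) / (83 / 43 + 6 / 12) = 22056721 / 659813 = 33.43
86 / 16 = 43 / 8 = 5.38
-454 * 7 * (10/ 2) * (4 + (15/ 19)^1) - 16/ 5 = -7230254/ 95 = -76107.94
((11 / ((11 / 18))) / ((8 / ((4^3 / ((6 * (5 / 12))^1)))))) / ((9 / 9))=288 / 5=57.60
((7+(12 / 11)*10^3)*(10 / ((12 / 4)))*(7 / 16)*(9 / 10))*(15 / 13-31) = -1892373 / 44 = -43008.48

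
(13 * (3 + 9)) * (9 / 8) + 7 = 365 / 2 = 182.50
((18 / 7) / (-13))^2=324 / 8281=0.04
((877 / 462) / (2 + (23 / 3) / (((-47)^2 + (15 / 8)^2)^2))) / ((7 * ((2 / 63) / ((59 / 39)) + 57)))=0.00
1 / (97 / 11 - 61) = -11 / 574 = -0.02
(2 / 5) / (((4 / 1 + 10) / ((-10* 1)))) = -2 / 7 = -0.29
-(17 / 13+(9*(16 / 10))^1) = -1021 / 65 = -15.71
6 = 6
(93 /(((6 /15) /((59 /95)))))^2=30107169 /1444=20849.84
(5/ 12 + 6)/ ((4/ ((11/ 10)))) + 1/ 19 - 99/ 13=-5.80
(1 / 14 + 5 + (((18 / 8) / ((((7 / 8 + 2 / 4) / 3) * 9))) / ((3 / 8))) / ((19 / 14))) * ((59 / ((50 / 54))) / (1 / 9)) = 10308303 / 2926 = 3523.00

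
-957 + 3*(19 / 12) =-3809 / 4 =-952.25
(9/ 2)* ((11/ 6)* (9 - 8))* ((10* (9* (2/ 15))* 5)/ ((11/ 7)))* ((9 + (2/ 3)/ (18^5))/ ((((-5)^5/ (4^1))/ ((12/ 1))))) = -178564183/ 4100625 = -43.55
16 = 16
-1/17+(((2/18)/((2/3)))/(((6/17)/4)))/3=262/459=0.57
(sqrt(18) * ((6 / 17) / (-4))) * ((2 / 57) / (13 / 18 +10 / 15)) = -54 * sqrt(2) / 8075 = -0.01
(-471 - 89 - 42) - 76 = -678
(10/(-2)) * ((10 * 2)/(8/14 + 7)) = -700/53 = -13.21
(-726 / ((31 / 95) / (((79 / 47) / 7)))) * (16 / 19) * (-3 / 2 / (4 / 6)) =10323720 / 10199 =1012.23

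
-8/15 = -0.53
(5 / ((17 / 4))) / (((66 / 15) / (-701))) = -35050 / 187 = -187.43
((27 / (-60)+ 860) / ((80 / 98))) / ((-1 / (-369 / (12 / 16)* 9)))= 4662457.06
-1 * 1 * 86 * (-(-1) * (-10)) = 860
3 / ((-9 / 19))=-19 / 3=-6.33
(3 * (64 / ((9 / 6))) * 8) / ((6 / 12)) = 2048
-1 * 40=-40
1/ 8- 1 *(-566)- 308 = 2065/ 8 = 258.12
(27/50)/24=9/400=0.02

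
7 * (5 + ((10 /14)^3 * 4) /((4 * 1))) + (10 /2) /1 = 2085 /49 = 42.55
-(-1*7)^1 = 7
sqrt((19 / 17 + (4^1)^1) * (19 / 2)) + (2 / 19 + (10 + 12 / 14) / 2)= 736 / 133 + sqrt(56202) / 34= 12.51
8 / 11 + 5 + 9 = 162 / 11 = 14.73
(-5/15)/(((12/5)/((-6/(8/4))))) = 5/12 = 0.42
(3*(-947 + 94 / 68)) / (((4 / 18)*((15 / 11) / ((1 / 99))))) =-32151 / 340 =-94.56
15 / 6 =5 / 2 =2.50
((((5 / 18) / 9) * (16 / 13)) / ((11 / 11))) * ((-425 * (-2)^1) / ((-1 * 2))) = -17000 / 1053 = -16.14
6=6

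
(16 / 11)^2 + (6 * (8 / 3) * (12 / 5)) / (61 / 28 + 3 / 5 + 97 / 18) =8488960 / 1245211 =6.82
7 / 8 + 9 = 79 / 8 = 9.88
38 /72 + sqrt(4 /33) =2 * sqrt(33) /33 + 19 /36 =0.88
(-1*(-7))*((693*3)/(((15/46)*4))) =111573/10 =11157.30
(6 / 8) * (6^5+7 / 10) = 233301 / 40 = 5832.52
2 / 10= 1 / 5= 0.20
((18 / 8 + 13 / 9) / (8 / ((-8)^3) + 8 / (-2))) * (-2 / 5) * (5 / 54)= 2128 / 62451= 0.03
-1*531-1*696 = -1227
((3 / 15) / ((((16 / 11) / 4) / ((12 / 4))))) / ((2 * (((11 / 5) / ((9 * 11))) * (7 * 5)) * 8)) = 297 / 2240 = 0.13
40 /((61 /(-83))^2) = 275560 /3721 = 74.06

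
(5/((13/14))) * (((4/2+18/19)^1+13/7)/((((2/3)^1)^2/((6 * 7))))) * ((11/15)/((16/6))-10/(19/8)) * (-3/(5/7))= 7585747281/187720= 40409.90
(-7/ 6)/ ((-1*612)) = 7/ 3672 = 0.00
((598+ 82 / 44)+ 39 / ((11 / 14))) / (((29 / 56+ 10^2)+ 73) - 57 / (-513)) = 3.74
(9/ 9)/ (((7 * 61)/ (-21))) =-3/ 61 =-0.05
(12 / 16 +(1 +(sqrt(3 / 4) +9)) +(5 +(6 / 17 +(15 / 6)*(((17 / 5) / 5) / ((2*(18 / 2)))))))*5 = 5*sqrt(3) / 2 +12391 / 153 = 85.32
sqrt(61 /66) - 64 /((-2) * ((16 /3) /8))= sqrt(4026) /66 + 48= 48.96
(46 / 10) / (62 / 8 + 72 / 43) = 0.49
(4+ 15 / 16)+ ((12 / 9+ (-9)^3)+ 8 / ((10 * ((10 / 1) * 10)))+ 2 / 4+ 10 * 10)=-3733327 / 6000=-622.22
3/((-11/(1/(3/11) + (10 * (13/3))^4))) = -285610297/297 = -961650.83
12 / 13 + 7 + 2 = 129 / 13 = 9.92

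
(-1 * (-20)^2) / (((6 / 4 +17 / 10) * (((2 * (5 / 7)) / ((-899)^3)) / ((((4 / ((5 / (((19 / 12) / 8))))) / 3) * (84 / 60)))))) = 676439182769 / 144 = 4697494324.78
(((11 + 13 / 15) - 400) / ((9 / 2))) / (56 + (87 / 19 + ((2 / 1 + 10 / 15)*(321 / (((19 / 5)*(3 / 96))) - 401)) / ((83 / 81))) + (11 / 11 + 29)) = -0.01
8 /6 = 4 /3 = 1.33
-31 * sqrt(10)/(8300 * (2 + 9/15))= -31 * sqrt(10)/21580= -0.00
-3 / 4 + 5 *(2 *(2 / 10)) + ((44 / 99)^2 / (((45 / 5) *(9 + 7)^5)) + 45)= 46.25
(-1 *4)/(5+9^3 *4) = -4/2921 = -0.00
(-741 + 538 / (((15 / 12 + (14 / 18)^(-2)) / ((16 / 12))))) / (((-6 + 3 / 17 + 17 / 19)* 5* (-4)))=-54463937 / 10870176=-5.01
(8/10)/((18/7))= 14/45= 0.31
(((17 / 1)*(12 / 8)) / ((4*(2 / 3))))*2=153 / 8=19.12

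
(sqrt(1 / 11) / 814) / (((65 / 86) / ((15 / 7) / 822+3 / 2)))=5633 * sqrt(11) / 25370345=0.00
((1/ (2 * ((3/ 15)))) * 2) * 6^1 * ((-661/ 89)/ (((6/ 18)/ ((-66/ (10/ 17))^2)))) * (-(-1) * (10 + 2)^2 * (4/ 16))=-134803816488/ 445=-302929924.69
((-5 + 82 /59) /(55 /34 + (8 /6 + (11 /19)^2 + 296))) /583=-7843086 /379065775055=-0.00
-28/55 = -0.51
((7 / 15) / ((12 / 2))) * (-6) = -7 / 15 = -0.47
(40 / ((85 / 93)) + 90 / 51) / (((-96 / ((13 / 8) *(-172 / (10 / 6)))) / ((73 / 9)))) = 645.11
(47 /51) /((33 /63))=329 /187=1.76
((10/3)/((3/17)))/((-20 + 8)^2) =85/648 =0.13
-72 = -72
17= 17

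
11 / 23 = 0.48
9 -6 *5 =-21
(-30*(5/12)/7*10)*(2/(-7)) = 250/49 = 5.10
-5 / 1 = -5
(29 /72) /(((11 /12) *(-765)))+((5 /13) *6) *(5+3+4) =18176023 /656370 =27.69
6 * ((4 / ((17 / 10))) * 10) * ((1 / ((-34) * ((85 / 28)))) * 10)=-67200 / 4913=-13.68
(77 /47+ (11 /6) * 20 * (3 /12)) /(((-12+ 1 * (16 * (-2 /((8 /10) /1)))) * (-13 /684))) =173679 /15886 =10.93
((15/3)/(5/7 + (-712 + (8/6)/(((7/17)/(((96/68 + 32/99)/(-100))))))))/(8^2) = -51975/473241536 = -0.00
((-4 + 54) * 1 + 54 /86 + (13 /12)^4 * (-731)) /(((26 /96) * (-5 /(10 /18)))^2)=-852615641 /5297643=-160.94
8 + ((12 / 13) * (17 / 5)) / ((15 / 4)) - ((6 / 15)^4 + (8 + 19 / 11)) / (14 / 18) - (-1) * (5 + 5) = 3939883 / 625625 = 6.30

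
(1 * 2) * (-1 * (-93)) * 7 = 1302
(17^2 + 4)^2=85849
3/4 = 0.75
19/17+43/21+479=172133/357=482.17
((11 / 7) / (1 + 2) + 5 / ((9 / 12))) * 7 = 151 / 3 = 50.33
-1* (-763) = 763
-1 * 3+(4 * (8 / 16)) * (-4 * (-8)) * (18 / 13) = 1113 / 13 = 85.62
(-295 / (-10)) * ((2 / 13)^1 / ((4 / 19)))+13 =1797 / 52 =34.56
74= 74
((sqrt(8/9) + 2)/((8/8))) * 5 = 10 * sqrt(2)/3 + 10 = 14.71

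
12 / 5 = 2.40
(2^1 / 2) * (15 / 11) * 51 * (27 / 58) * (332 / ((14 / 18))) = 30858570 / 2233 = 13819.33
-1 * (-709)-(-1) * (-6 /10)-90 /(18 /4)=3442 /5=688.40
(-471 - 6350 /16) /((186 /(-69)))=159689 /496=321.95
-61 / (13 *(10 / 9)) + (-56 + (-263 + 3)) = -41629 / 130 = -320.22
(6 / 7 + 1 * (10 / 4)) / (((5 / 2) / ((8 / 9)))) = 376 / 315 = 1.19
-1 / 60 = -0.02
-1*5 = -5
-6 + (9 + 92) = 95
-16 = -16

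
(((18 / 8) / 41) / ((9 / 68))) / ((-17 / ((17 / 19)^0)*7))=-1 / 287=-0.00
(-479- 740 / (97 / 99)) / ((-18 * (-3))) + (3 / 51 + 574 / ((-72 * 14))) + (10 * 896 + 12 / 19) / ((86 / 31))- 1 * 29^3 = -6164119605751 / 291002328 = -21182.37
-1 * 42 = -42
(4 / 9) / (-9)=-4 / 81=-0.05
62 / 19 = 3.26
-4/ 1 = -4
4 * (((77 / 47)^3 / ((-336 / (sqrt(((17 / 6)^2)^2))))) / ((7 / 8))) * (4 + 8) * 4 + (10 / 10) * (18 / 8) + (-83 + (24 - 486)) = -2114761213 / 3737628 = -565.80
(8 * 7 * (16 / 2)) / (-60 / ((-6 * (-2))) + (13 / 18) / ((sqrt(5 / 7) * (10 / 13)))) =-362880000 / 3850073 - 13628160 * sqrt(35) / 3850073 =-115.19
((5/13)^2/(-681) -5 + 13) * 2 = 1841374/115089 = 16.00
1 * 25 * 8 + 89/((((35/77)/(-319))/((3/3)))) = -311301/5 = -62260.20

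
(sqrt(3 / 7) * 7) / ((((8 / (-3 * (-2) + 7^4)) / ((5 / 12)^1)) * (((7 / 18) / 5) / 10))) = 902625 * sqrt(21) / 56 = 73863.35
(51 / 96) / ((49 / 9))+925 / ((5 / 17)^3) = 285033373 / 7840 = 36356.30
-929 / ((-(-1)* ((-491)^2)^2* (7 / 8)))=-7432 / 406840339927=-0.00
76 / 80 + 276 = 5539 / 20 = 276.95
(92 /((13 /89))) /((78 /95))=388930 /507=767.12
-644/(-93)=644/93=6.92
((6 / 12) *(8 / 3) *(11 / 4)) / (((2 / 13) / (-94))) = -2240.33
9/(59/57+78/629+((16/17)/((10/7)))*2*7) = 1613385/1861241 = 0.87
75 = 75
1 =1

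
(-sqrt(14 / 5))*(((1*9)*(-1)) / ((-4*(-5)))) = 9*sqrt(70) / 100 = 0.75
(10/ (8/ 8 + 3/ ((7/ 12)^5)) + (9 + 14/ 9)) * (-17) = -1258449055/ 6869727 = -183.19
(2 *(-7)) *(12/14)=-12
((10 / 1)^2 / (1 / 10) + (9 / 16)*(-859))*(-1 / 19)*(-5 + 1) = 8269 / 76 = 108.80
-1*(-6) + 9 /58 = 357 /58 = 6.16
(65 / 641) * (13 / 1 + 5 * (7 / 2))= 3965 / 1282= 3.09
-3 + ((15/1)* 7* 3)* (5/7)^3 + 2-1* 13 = 4939/49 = 100.80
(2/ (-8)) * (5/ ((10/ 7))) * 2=-7/ 4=-1.75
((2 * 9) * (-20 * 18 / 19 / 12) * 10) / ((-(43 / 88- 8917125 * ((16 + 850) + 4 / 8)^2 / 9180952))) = -948844800 / 2434607770867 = -0.00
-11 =-11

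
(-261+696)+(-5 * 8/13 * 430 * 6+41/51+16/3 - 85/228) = -377793961/50388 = -7497.70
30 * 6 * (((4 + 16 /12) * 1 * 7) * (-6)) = -40320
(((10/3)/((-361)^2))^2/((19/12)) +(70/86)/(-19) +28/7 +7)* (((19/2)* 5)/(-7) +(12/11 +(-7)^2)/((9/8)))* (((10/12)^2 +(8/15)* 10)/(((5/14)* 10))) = 34060113757353284587/48801843809237475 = 697.93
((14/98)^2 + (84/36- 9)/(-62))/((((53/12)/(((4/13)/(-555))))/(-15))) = 176/730639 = 0.00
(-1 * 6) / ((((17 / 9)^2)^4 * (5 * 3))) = -86093442 / 34878787205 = -0.00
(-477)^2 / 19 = 11975.21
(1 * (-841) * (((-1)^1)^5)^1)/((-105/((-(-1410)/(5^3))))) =-79054/875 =-90.35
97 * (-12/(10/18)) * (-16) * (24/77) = 4022784/385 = 10448.79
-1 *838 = -838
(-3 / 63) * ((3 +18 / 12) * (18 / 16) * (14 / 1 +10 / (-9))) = -3.11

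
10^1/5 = 2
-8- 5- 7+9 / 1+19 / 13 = -124 / 13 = -9.54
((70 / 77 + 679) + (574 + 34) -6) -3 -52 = 13496 / 11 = 1226.91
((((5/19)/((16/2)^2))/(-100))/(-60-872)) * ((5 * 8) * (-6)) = -3/283328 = -0.00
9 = 9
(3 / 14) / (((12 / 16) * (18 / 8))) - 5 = -307 / 63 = -4.87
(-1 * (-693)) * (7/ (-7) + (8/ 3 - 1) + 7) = 5313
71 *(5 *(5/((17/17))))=1775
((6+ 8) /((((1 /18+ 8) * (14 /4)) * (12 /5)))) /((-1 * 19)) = -6 /551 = -0.01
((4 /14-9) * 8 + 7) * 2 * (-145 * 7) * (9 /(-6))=-190965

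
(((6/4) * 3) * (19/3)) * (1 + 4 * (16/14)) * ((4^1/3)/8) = 741/28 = 26.46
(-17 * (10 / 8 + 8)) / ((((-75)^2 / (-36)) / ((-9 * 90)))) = -101898 / 125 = -815.18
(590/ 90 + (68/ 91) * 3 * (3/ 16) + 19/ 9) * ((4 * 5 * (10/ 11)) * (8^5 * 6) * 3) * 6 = 585282355200/ 1001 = 584697657.54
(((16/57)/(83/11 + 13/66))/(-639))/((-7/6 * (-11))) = -64/14476119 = -0.00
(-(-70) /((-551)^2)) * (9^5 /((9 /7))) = 3214890 /303601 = 10.59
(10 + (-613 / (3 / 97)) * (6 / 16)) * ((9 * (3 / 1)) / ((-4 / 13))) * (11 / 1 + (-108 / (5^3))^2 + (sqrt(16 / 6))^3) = 2315859 * sqrt(6) / 2 + 3825454005009 / 500000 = 10487244.44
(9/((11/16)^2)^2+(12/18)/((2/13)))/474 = 1959805/20819502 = 0.09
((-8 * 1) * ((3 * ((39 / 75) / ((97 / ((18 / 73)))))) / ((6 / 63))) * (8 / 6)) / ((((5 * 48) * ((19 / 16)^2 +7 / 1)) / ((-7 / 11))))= 2935296 / 20962415375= 0.00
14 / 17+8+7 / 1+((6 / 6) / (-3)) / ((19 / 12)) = 5043 / 323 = 15.61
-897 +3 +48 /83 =-74154 /83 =-893.42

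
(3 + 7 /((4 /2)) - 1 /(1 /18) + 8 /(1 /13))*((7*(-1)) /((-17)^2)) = -1295 /578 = -2.24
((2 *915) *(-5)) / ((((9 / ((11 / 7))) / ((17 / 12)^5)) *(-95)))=4763620235 / 49641984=95.96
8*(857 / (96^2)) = 857 / 1152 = 0.74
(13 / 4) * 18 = 117 / 2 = 58.50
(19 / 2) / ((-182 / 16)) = -76 / 91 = -0.84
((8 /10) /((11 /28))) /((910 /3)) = 24 /3575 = 0.01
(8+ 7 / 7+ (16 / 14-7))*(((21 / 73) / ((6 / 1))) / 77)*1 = 0.00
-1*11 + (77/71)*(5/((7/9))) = -286/71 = -4.03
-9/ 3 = -3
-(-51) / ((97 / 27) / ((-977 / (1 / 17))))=-22870593 / 97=-235779.31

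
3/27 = 1/9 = 0.11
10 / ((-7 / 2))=-20 / 7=-2.86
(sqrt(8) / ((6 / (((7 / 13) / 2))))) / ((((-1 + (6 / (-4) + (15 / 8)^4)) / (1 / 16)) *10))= 448 *sqrt(2) / 7875075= 0.00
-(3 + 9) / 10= -6 / 5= -1.20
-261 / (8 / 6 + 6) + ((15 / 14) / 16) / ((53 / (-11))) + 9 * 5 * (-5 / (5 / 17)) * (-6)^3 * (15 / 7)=46236111897 / 130592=354050.11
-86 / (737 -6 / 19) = -1634 / 13997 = -0.12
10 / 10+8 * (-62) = -495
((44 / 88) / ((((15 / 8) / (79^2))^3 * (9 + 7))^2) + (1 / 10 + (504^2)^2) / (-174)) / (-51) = -3509563022703211218685784497 / 67386937500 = -52080761537845687.36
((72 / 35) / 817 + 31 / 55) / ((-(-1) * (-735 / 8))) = -0.01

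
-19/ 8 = -2.38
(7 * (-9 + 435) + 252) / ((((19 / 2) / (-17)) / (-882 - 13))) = 98410620 / 19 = 5179506.32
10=10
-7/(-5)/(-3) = -7/15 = -0.47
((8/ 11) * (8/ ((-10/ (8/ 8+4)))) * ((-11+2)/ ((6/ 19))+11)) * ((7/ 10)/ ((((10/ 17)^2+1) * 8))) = 14161/ 4279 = 3.31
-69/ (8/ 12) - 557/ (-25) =-81.22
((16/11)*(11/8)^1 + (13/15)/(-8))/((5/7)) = 1589/600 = 2.65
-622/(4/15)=-2332.50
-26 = -26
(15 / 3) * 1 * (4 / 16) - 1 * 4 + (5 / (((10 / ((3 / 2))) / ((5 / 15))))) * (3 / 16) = -2.70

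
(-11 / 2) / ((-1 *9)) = 11 / 18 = 0.61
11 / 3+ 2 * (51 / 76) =571 / 114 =5.01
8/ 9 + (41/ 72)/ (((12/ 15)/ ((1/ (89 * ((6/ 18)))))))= 0.91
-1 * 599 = -599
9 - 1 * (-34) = 43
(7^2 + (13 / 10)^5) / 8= 5271293 / 800000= 6.59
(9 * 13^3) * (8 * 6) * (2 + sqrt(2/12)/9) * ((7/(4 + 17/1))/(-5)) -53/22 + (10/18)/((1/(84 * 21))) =-13812657/110 -17576 * sqrt(6)/15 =-128439.76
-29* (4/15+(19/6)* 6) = -8381/15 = -558.73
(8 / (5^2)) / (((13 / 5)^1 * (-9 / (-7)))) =56 / 585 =0.10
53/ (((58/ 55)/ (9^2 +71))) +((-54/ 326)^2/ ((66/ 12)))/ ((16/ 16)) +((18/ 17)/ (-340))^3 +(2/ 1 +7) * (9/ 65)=20320203245016205652053/ 2659517010445867000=7640.56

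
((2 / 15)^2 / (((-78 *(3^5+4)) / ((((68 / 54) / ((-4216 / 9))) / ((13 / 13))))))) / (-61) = -1 / 24591604050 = -0.00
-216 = -216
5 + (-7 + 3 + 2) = 3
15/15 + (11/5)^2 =146/25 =5.84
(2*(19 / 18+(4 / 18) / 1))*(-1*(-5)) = 115 / 9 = 12.78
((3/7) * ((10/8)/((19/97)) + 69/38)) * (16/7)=1068/133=8.03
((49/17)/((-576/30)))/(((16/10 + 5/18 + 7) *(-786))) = 1225/56939936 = 0.00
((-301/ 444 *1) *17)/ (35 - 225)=5117/ 84360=0.06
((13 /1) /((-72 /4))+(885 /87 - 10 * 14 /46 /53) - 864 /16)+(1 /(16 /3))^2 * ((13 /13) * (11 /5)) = -44.53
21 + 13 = 34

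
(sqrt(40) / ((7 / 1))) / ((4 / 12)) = 6*sqrt(10) / 7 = 2.71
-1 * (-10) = 10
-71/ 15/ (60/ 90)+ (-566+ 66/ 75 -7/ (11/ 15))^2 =49947784303/ 151250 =330233.28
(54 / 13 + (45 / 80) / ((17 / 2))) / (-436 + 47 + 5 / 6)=-22383 / 2058836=-0.01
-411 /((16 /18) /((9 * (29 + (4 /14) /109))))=-736696539 /6104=-120690.78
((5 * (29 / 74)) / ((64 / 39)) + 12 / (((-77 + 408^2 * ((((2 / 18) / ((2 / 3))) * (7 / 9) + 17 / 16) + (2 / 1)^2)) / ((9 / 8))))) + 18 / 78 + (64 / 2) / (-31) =1942606836073 / 4948404063616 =0.39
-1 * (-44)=44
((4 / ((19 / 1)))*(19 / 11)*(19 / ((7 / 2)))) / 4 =38 / 77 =0.49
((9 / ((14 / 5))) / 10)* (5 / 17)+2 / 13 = 1537 / 6188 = 0.25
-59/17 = -3.47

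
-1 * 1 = -1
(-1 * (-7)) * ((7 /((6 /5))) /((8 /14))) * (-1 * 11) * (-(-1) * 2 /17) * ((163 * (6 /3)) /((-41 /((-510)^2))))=7841237250 /41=191249689.02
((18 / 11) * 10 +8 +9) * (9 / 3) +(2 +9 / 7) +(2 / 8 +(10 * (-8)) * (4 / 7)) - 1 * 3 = 54.91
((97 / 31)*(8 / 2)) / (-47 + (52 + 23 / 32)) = 2.19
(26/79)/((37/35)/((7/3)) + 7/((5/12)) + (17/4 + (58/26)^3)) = 55979560/5545689479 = 0.01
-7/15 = -0.47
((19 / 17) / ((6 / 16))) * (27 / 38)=36 / 17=2.12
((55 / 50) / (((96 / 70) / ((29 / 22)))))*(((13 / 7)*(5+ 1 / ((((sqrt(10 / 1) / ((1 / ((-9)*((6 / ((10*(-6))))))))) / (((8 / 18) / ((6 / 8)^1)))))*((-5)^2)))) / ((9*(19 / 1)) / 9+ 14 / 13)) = 169*sqrt(10) / 656100+ 845 / 1728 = 0.49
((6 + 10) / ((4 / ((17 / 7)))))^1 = 68 / 7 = 9.71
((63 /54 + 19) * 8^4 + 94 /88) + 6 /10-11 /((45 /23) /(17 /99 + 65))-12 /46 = 33705929009 /409860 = 82237.66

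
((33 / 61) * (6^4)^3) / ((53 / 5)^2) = 1795845427200 / 171349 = 10480629.75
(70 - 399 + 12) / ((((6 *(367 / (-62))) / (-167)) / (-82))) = 134570938 / 1101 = 122226.10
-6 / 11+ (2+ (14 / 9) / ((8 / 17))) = 1885 / 396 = 4.76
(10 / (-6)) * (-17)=85 / 3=28.33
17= 17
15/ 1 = 15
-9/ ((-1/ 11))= 99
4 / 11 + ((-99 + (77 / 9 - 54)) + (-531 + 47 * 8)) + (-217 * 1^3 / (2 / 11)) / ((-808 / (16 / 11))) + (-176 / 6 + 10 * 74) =4136930 / 9999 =413.73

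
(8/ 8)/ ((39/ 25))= 25/ 39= 0.64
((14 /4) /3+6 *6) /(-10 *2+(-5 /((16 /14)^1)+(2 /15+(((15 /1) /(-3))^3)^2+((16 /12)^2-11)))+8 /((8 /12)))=13380 /5617273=0.00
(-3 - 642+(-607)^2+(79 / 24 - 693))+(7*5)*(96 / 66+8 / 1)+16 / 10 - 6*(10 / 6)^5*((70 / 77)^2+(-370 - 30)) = 52042947923 / 130680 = 398247.23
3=3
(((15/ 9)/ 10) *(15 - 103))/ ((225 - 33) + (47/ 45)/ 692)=-456720/ 5978927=-0.08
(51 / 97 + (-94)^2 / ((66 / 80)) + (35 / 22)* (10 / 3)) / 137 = 34302338 / 438537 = 78.22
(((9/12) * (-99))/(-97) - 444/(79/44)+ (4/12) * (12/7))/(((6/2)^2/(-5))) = 263864635/1931076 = 136.64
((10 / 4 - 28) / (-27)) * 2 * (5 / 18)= 85 / 162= 0.52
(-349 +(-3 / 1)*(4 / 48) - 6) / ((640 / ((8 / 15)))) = -1421 / 4800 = -0.30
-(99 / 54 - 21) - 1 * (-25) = 265 / 6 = 44.17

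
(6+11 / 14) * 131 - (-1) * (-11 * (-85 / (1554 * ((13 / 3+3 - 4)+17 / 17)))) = 2993490 / 3367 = 889.07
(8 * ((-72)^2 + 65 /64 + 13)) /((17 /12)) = 58707 /2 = 29353.50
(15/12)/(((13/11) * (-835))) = -11/8684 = -0.00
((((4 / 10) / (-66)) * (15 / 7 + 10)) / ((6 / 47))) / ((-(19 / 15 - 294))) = -3995 / 2028642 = -0.00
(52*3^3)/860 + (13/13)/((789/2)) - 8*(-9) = 12491089/169635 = 73.64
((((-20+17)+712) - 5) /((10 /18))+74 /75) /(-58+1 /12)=-380456 /17375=-21.90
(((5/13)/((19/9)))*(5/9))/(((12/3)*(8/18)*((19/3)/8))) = 675/9386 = 0.07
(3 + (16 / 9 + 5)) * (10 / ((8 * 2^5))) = 55 / 144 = 0.38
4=4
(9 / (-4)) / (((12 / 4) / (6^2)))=-27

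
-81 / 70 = -1.16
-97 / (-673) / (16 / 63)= 6111 / 10768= 0.57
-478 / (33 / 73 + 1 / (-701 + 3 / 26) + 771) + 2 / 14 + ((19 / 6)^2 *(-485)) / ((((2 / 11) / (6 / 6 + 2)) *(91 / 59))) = -4485131091483493 / 86204543880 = -52028.94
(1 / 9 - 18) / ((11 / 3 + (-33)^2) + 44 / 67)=-1541 / 94182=-0.02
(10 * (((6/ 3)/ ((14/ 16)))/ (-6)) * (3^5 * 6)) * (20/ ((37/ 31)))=-24105600/ 259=-93071.81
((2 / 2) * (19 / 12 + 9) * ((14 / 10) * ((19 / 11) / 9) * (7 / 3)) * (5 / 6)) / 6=118237 / 128304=0.92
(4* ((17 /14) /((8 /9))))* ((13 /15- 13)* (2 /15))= -221 /25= -8.84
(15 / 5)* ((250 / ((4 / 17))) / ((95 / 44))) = 1476.32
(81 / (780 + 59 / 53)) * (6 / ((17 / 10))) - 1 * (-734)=516834302 / 703783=734.37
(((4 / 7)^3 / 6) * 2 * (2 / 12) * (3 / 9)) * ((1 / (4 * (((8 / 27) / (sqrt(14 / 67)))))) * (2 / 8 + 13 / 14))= 33 * sqrt(938) / 643468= 0.00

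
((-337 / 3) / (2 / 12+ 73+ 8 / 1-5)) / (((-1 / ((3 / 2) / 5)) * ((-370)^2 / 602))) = 304311 / 156408250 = 0.00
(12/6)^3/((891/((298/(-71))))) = -2384/63261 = -0.04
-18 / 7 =-2.57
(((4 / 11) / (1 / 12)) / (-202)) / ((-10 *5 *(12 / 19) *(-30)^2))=19 / 24997500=0.00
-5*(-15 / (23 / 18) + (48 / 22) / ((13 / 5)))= 179250 / 3289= 54.50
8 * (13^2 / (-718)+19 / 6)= 25256 / 1077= 23.45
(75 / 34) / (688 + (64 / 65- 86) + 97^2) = 4875 / 22126486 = 0.00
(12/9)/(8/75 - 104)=-25/1948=-0.01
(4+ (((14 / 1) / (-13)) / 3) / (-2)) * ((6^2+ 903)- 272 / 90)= 6865397 / 1755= 3911.91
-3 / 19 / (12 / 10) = -0.13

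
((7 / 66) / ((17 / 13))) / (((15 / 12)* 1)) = 182 / 2805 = 0.06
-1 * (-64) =64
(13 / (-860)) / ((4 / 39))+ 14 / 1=47653 / 3440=13.85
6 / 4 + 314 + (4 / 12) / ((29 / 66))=18343 / 58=316.26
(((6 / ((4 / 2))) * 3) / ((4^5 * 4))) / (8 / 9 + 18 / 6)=81 / 143360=0.00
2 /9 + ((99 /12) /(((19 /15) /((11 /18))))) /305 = 19633 /83448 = 0.24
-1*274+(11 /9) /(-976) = -2406827 /8784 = -274.00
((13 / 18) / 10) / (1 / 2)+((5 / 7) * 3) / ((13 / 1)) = 2533 / 8190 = 0.31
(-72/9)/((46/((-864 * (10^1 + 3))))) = 44928/23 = 1953.39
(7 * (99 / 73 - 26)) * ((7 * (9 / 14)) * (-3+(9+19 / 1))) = -2833425 / 146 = -19407.02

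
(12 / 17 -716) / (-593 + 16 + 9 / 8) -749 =-58563651 / 78319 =-747.76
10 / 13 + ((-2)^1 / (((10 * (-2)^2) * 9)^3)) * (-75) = 0.77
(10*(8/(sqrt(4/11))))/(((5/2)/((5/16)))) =5*sqrt(11) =16.58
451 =451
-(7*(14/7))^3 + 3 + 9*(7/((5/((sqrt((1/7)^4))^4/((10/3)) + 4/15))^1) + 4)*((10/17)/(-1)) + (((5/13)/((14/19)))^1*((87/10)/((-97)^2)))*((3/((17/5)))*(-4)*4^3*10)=-23676927925814402/8562331276135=-2765.24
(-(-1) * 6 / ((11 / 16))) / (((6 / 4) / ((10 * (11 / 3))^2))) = 70400 / 9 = 7822.22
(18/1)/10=9/5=1.80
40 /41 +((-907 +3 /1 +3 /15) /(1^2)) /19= -181479 /3895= -46.59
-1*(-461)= 461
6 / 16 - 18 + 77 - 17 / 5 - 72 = -641 / 40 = -16.02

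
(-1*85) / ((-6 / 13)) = 1105 / 6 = 184.17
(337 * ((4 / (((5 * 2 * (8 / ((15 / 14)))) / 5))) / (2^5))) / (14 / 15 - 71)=-75825 / 1883392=-0.04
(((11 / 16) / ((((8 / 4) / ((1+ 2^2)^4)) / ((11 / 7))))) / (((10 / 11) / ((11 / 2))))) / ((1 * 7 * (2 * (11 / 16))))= 166375 / 784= 212.21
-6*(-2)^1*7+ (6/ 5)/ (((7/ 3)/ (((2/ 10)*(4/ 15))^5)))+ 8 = 849023439548/ 9228515625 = 92.00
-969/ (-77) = 969/ 77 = 12.58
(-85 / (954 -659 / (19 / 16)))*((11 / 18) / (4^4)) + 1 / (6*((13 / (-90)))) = -1.15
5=5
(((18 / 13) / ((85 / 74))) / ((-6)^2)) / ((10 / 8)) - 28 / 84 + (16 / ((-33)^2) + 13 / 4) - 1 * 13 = -10.04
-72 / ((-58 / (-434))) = -15624 / 29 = -538.76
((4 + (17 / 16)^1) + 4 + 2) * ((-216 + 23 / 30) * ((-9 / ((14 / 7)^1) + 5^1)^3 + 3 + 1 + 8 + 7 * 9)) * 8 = -228958763 / 160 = -1430992.27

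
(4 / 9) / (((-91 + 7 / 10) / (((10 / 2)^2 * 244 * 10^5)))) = -24400000000 / 8127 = -3002337.89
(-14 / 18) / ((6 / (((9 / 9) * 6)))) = -7 / 9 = -0.78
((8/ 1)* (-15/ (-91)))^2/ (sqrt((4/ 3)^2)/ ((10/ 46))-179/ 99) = 0.40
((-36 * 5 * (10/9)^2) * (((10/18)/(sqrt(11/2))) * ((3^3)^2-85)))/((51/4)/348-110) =426880000 * sqrt(22)/6494499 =308.30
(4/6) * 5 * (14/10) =14/3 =4.67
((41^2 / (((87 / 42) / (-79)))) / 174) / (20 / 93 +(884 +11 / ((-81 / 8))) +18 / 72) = -3112277364 / 7461902855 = -0.42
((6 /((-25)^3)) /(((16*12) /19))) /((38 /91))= -91 /1000000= -0.00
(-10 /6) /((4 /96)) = -40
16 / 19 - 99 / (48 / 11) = -6641 / 304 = -21.85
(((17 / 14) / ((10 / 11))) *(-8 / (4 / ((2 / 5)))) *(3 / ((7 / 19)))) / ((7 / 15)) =-31977 / 1715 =-18.65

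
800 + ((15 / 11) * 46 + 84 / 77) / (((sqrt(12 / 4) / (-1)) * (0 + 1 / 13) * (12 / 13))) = 800-6591 * sqrt(3) / 22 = 281.09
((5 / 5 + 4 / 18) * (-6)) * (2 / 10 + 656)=-4812.13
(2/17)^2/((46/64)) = 128/6647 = 0.02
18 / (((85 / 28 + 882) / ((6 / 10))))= 1512 / 123905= 0.01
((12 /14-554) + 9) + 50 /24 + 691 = 148.94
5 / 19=0.26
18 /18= 1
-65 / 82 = -0.79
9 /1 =9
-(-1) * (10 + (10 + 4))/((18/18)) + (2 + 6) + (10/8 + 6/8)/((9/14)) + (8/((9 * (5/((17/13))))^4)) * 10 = 822429611836/23423590125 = 35.11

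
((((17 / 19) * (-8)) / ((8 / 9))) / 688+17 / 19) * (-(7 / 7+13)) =-80801 / 6536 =-12.36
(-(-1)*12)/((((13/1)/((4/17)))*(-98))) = -0.00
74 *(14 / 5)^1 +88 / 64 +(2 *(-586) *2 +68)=-2067.42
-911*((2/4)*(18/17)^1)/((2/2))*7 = -57393/17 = -3376.06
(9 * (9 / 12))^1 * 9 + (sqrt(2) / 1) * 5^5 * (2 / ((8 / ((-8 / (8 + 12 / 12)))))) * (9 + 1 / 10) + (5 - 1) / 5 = 1231 / 20 - 56875 * sqrt(2) / 9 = -8875.49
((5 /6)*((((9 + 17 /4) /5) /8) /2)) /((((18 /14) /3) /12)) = 371 /96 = 3.86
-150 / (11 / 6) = -900 / 11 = -81.82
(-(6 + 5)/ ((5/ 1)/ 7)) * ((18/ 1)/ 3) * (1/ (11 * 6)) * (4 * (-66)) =1848/ 5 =369.60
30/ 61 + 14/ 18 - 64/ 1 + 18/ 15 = -168901/ 2745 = -61.53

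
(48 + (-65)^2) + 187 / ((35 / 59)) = 160588 / 35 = 4588.23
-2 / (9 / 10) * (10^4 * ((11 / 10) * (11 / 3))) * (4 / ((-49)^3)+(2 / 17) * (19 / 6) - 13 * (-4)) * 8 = -6083691724000000 / 162002673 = -37553032.99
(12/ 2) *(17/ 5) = 102/ 5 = 20.40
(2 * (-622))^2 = 1547536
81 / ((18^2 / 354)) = 177 / 2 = 88.50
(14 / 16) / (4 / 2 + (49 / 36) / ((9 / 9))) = 63 / 242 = 0.26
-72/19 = -3.79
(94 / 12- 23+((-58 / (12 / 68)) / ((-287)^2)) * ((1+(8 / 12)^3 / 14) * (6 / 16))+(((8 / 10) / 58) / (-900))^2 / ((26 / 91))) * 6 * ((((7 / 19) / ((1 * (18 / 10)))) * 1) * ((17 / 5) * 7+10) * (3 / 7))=-12585586503188558561 / 46641925019812500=-269.83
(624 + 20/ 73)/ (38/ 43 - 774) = -489899/ 606703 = -0.81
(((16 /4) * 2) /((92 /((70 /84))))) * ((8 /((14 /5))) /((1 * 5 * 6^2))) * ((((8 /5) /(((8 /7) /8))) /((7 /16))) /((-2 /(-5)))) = 320 /4347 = 0.07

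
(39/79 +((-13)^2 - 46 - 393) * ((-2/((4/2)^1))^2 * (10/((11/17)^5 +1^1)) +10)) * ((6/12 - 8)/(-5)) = -240000569658/31222933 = -7686.68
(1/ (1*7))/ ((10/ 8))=4/ 35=0.11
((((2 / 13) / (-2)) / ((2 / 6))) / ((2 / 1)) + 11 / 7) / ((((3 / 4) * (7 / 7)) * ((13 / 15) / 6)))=15900 / 1183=13.44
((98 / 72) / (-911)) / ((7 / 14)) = -49 / 16398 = -0.00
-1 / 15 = -0.07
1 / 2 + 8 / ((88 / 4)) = 19 / 22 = 0.86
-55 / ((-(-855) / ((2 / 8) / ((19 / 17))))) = -187 / 12996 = -0.01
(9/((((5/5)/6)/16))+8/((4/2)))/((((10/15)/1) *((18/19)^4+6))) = 28279657/147817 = 191.32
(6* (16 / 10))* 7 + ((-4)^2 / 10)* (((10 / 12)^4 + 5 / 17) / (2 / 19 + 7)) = 25049287 / 371790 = 67.37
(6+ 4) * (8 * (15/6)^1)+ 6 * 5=230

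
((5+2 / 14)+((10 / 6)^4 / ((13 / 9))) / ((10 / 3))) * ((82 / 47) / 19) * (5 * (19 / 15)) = 151003 / 38493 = 3.92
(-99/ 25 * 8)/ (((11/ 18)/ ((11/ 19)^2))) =-156816/ 9025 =-17.38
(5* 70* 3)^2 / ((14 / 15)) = 1181250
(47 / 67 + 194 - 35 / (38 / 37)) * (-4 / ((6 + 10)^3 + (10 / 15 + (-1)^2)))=-0.16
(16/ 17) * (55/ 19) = 880/ 323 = 2.72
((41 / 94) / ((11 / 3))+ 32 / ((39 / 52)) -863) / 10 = -508861 / 6204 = -82.02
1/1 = 1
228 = 228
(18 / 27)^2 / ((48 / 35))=35 / 108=0.32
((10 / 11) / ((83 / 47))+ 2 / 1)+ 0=2296 / 913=2.51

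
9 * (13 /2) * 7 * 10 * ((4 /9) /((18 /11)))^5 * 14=32828635840 /387420489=84.74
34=34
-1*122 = -122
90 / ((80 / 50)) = 225 / 4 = 56.25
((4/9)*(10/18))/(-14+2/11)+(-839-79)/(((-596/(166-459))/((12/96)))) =-207041053/3668976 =-56.43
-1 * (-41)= 41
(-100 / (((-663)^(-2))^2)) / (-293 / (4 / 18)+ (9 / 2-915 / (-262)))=1687462576979400 / 114451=14743974076.06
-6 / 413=-0.01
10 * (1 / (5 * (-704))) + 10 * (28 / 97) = 98463 / 34144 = 2.88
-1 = -1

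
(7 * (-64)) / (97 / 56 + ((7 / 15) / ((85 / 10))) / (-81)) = -258.74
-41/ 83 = -0.49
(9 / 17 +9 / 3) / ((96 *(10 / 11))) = 11 / 272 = 0.04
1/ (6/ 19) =19/ 6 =3.17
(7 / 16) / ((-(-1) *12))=7 / 192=0.04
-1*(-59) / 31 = 59 / 31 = 1.90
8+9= 17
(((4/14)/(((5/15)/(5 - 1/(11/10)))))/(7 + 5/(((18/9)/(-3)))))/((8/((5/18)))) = -75/308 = -0.24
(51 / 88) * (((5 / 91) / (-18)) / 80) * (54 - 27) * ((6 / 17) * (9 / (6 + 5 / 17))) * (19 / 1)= -78489 / 13709696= -0.01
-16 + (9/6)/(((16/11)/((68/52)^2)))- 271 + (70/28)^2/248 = -285.21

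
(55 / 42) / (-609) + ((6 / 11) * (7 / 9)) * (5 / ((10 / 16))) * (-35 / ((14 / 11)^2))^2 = 40528895 / 25578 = 1584.52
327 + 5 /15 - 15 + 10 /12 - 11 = 1813 /6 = 302.17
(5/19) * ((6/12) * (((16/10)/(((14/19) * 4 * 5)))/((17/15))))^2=171/283220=0.00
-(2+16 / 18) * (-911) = 23686 / 9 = 2631.78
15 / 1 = 15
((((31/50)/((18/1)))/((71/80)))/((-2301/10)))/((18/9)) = -124/1470339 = -0.00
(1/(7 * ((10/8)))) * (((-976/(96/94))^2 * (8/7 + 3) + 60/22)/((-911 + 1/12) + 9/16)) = -167813291584/353290245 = -475.00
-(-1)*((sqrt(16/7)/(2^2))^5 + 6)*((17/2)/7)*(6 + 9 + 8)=391*sqrt(7)/4802 + 1173/7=167.79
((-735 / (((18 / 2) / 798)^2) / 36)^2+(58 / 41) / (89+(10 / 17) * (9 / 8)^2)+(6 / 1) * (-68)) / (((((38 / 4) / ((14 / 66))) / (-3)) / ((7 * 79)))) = -291059929787116886321702 / 304975071621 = -954372854935.58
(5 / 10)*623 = 623 / 2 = 311.50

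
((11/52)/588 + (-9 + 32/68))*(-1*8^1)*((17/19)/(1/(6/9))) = 4433333/108927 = 40.70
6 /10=0.60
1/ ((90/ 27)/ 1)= 3/ 10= 0.30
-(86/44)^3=-79507/10648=-7.47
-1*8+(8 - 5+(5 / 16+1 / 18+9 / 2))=-19 / 144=-0.13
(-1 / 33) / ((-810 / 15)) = 1 / 1782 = 0.00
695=695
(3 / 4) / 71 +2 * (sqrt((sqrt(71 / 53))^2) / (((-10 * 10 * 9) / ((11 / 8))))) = 3 / 284 -11 * sqrt(3763) / 190800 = 0.01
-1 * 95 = -95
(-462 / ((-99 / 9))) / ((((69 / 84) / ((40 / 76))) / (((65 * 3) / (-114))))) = -382200 / 8303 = -46.03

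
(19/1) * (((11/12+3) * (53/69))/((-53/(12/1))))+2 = -755/69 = -10.94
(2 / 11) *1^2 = 2 / 11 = 0.18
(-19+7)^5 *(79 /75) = -6552576 /25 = -262103.04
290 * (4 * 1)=1160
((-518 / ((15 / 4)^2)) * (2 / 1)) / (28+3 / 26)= -430976 / 164475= -2.62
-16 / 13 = -1.23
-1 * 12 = -12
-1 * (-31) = 31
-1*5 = -5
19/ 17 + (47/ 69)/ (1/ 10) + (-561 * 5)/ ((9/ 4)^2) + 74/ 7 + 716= 13333345/ 73899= 180.43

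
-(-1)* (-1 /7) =-1 /7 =-0.14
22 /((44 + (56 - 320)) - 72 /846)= -517 /5172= -0.10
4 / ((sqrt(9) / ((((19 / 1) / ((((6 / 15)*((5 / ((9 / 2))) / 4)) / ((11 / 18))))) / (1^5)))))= 418 / 3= 139.33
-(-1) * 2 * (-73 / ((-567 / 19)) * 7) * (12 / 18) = 5548 / 243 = 22.83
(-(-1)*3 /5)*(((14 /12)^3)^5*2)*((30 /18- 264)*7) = -26154316358275987 /1175462461440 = -22250.24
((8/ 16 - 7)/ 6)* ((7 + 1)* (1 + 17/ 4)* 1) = -91/ 2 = -45.50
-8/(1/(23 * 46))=-8464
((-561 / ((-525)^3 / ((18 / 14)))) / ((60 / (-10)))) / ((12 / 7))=-187 / 385875000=-0.00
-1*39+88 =49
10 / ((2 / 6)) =30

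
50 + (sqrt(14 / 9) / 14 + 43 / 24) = sqrt(14) / 42 + 1243 / 24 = 51.88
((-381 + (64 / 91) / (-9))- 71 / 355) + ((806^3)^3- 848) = 587853735618643655111298075226 / 4095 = 143554025792098572676751700.00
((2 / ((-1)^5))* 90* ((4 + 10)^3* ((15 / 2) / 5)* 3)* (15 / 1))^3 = -37057929853283136000000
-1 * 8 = -8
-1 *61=-61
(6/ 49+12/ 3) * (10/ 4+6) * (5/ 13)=8585/ 637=13.48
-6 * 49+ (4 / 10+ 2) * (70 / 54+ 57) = -6934 / 45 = -154.09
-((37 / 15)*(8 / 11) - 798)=131374 / 165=796.21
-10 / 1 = -10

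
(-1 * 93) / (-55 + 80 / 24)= 9 / 5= 1.80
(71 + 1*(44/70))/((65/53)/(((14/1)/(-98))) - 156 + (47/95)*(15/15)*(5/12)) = -30294588/69522355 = -0.44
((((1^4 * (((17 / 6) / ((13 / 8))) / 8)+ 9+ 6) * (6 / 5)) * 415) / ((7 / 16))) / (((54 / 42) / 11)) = 17339696 / 117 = 148202.53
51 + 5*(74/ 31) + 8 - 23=1486/ 31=47.94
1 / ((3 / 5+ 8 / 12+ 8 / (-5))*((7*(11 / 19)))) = -57 / 77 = -0.74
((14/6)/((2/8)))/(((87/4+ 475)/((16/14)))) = 128/5961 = 0.02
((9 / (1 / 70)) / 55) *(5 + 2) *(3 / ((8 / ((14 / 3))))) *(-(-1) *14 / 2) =21609 / 22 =982.23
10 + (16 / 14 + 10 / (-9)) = 632 / 63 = 10.03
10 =10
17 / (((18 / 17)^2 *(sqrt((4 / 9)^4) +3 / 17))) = 83521 / 2060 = 40.54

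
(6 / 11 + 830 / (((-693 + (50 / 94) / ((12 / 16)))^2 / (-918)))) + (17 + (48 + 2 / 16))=53730997442731 / 838490203672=64.08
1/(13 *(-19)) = -1/247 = -0.00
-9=-9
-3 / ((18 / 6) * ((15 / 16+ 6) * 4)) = -4 / 111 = -0.04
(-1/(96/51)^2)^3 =-24137569/1073741824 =-0.02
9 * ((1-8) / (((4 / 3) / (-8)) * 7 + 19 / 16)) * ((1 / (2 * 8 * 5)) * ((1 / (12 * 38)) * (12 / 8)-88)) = 5055939 / 1520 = 3326.28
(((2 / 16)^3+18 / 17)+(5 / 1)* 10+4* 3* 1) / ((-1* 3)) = -548881 / 26112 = -21.02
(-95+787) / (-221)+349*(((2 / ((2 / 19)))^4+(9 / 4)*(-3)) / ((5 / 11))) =442244328843 / 4420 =100055278.02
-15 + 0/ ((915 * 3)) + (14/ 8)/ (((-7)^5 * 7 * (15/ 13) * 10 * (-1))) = -151262987/ 10084200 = -15.00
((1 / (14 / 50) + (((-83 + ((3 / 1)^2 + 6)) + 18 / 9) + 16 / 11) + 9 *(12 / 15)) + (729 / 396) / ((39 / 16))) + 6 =-235329 / 5005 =-47.02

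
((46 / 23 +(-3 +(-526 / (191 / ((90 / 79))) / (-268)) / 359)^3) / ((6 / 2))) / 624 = -597563204371198165418810435 / 44747108621216834992143016968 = -0.01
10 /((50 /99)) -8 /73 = 7187 /365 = 19.69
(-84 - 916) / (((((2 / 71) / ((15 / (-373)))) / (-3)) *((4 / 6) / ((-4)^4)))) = -613440000 / 373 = -1644611.26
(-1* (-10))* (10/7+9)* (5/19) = 3650/133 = 27.44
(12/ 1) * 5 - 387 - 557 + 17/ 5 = -4403/ 5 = -880.60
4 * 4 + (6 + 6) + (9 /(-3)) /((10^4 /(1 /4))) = 1119997 /40000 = 28.00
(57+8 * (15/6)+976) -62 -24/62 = 30709/31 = 990.61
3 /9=1 /3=0.33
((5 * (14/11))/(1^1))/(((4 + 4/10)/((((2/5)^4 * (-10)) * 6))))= -1344/605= -2.22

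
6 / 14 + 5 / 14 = 11 / 14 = 0.79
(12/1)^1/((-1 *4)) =-3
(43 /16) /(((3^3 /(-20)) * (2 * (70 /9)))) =-43 /336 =-0.13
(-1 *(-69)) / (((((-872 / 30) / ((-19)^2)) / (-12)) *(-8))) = -1120905 / 872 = -1285.44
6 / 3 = 2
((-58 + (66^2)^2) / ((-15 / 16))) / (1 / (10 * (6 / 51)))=-23811360.63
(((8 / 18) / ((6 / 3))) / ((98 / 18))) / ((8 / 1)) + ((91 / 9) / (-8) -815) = -2879761 / 3528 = -816.26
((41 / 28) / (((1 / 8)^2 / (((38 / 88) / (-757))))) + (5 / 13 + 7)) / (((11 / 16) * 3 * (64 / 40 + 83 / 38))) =16887917440 / 17979300339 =0.94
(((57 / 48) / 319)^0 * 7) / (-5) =-7 / 5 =-1.40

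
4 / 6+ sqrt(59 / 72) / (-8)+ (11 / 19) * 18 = 632 / 57 - sqrt(118) / 96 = 10.97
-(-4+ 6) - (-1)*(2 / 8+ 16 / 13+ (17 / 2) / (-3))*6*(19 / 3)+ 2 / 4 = -2063 / 39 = -52.90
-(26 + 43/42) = -27.02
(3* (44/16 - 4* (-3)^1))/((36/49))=2891/48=60.23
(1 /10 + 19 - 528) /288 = -5089 /2880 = -1.77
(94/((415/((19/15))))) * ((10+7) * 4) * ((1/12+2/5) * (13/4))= 5723237/186750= 30.65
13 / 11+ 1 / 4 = 63 / 44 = 1.43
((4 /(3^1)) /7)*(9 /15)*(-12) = -48 /35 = -1.37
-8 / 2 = -4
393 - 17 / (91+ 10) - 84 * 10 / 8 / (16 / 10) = 264383 / 808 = 327.21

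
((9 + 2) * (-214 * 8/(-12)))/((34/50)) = 117700/51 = 2307.84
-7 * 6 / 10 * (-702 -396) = 23058 / 5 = 4611.60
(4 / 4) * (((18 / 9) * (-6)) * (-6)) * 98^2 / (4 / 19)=3284568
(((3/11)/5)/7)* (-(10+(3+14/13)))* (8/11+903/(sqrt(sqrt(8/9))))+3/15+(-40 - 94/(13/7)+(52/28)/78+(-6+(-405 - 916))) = -5145421/3630 - 70821* 2^(1/4)* sqrt(3)/1430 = -1519.48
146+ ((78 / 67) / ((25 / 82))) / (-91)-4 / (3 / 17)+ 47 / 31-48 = 83752819 / 1090425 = 76.81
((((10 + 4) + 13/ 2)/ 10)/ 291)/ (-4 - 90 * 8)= -41/ 4213680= -0.00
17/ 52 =0.33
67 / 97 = 0.69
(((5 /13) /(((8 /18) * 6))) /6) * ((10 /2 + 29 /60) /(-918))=-329 /2291328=-0.00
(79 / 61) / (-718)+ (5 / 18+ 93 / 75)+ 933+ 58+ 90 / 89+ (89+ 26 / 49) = 1083.06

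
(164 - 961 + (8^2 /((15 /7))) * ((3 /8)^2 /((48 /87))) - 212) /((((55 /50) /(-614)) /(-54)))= -664040079 /22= -30183639.95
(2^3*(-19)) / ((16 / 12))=-114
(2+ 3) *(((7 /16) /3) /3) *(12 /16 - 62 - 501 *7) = -499555 /576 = -867.28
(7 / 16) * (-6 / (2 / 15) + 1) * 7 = -539 / 4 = -134.75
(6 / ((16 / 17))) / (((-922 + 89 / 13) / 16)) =-1326 / 11897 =-0.11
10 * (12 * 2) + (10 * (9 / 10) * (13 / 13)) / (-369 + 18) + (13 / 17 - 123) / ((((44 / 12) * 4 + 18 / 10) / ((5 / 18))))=998994 / 4199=237.91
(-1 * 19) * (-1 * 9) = 171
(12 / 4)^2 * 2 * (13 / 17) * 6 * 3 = 4212 / 17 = 247.76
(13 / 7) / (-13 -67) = -13 / 560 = -0.02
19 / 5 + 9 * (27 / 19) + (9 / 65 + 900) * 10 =11137198 / 1235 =9017.97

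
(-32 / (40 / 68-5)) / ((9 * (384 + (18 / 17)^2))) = 0.00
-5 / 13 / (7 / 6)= -30 / 91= -0.33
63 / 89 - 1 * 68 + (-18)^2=22847 / 89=256.71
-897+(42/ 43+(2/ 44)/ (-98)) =-83068567/ 92708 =-896.02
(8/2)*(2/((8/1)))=1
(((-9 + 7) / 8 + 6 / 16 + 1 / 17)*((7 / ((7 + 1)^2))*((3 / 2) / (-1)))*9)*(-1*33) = 155925 / 17408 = 8.96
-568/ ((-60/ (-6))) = -284/ 5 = -56.80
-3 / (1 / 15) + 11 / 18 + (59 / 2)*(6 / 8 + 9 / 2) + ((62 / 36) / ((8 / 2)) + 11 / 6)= 451 / 4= 112.75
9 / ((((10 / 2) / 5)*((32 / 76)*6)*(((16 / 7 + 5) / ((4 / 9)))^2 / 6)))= 1862 / 23409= 0.08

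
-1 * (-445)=445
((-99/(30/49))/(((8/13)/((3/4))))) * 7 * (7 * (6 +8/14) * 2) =-10153143/80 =-126914.29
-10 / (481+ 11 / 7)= -35 / 1689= -0.02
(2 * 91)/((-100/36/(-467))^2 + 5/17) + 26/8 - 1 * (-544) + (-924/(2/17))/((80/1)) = 75460757381/70669336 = 1067.80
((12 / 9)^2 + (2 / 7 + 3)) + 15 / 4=2221 / 252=8.81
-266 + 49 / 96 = -25487 / 96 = -265.49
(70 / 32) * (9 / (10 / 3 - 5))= -189 / 16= -11.81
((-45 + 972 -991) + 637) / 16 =573 / 16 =35.81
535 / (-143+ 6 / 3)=-535 / 141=-3.79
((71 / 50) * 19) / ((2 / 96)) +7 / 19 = 615319 / 475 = 1295.41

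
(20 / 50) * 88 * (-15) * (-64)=33792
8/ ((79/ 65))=520/ 79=6.58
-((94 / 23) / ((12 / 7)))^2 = -108241 / 19044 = -5.68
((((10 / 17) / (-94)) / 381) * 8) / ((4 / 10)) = -100 / 304419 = -0.00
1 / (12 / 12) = 1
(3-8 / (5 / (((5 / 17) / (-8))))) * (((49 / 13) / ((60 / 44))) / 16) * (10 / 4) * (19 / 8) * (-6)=-10241 / 544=-18.83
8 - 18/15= 34/5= 6.80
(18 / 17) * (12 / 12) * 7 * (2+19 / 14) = 423 / 17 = 24.88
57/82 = 0.70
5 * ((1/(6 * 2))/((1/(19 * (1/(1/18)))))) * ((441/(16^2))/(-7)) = -17955/512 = -35.07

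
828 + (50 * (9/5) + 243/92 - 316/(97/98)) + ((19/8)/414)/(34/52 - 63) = 156590920007/260384472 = 601.38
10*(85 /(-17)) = -50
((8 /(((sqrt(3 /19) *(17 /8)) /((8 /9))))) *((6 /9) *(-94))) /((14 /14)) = -96256 *sqrt(57) /1377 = -527.75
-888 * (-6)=5328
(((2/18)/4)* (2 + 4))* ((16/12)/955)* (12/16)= 1/5730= 0.00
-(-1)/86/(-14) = -1/1204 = -0.00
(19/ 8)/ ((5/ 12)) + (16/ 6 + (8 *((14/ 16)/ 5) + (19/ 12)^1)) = 11.35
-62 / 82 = -31 / 41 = -0.76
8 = 8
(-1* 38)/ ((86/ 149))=-2831/ 43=-65.84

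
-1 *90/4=-45/2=-22.50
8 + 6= 14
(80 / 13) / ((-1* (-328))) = 0.02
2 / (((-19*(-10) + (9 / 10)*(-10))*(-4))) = -1 / 362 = -0.00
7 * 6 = 42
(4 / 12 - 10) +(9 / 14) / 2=-785 / 84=-9.35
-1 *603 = -603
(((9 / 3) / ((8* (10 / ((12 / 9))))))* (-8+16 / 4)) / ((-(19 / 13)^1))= 13 / 95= 0.14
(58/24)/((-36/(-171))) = 551/48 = 11.48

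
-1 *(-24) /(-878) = -12 /439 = -0.03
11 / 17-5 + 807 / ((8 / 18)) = 123175 / 68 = 1811.40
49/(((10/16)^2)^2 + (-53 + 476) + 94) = 200704/2118257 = 0.09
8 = 8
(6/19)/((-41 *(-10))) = 3/3895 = 0.00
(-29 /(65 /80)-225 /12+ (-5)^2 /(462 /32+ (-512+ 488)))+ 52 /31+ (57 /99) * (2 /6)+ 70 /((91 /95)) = 5392705 /301444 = 17.89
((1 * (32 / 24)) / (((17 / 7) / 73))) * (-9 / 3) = -2044 / 17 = -120.24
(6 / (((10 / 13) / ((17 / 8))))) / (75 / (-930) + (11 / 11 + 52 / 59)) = 1212627 / 131740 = 9.20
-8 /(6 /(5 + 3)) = -32 /3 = -10.67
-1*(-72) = 72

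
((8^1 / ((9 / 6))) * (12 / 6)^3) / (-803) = -128 / 2409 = -0.05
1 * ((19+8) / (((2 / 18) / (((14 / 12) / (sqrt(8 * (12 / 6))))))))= 567 / 8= 70.88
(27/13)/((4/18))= 243/26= 9.35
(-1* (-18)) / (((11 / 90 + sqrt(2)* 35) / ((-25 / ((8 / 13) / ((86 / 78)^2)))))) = 22881375 / 515966854-3276196875* sqrt(2) / 257983427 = -17.92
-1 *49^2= -2401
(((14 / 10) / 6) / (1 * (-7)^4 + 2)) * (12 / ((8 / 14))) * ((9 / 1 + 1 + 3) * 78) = 8281 / 4005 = 2.07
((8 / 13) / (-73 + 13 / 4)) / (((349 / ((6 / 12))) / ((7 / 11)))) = -112 / 13924053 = -0.00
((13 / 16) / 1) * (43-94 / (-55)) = 31967 / 880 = 36.33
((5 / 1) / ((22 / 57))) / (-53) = -285 / 1166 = -0.24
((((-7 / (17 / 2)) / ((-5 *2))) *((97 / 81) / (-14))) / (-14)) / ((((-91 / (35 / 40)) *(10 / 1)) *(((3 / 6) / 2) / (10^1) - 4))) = 97 / 796952520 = 0.00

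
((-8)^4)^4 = 281474976710656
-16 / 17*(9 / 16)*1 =-9 / 17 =-0.53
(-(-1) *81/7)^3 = 531441/343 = 1549.39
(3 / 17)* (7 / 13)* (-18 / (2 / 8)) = -1512 / 221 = -6.84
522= 522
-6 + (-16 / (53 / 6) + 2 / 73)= -30116 / 3869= -7.78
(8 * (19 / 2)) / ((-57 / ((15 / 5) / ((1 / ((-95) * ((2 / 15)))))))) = 152 / 3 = 50.67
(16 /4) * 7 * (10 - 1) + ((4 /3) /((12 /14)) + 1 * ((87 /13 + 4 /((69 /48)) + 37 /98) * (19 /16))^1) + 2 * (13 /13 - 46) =739487891 /4219488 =175.26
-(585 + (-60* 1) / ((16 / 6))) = -1125 / 2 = -562.50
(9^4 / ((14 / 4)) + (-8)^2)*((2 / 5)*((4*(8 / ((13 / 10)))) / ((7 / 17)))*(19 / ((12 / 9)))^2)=5996094480 / 637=9413021.16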